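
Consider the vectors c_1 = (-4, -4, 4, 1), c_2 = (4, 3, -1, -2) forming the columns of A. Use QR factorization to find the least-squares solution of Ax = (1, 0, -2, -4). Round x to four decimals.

c_1 = (-4, -4, 4, 1); ‖c_1‖ = 7.0000, so q_1 = (-0.5714, -0.5714, 0.5714, 0.1429).
q_1·c_2 = (-0.5714)·4 + (-0.5714)·3 + 0.5714·(-1) + 0.1429·(-2) = -4.8571.
u_2 = c_2 + 4.8571·q_1 = (1.2245, 0.2245, 1.7755, -1.3061).
‖u_2‖ = 2.5314, so q_2 = (0.4837, 0.0887, 0.7014, -0.5160).
Qᵀb = (-2.2857, 1.1448).
Back-substitute: x_2 = 1.1448/2.5314 = 0.4522.
x_1 = (-2.2857 + 4.8571·0.4522)/7.0000 = -0.0127.

x = (-0.0127, 0.4522)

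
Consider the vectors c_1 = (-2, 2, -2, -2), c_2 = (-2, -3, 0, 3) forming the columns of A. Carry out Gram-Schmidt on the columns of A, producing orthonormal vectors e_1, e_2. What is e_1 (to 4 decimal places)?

e_1 = (-0.5000, 0.5000, -0.5000, -0.5000)

c_1 = (-2, 2, -2, -2); ‖c_1‖ = 4.0000, so e_1 = (-0.5000, 0.5000, -0.5000, -0.5000).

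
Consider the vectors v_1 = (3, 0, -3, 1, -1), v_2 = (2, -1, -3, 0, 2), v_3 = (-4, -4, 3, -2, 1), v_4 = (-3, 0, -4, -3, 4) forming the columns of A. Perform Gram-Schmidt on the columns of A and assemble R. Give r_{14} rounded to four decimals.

e_1 = v_1/‖v_1‖ = (3, 0, -3, 1, -1)/4.4721 = (0.6708, 0.0000, -0.6708, 0.2236, -0.2236).
r_{14} = e_1·v_4 = -0.8944.

r_{14} = -0.8944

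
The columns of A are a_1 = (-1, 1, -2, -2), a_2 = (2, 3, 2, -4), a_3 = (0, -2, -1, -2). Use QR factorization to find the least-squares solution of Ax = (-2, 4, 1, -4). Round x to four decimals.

x = (1.1394, 0.6152, -0.6175)

q_1 = a_1/‖a_1‖ = (-1, 1, -2, -2)/3.1623 = (-0.3162, 0.3162, -0.6325, -0.6325).
r_{12} = q_1·a_2 = 1.5811.
u_2 = a_2 − 1.5811·q_1 = (2.5000, 2.5000, 3.0000, -3.0000).
‖u_2‖ = 5.5227, so q_2 = (0.4527, 0.4527, 0.5432, -0.5432).
r_{13} = q_1·a_3 = 1.2649; r_{23} = q_2·a_3 = -0.3621.
u_3 = a_3 − 1.2649·q_1 + 0.3621·q_2 = (0.5639, -2.2361, -0.0033, -1.3967).
‖u_3‖ = 2.6961, so q_3 = (0.2092, -0.8294, -0.0012, -0.5181).
Qᵀb = (3.7947, 3.6214, -1.6648).
Back-substitute: x_3 = -1.6648/2.6961 = -0.6175.
x_2 = (3.6214 + 0.3621·(-0.6175))/5.5227 = 0.6152.
x_1 = (3.7947 − 1.5811·0.6152 − 1.2649·(-0.6175))/3.1623 = 1.1394.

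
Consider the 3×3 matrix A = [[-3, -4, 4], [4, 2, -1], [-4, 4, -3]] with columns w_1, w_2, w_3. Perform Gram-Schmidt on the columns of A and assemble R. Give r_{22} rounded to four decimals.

r_{22} = 5.9674

q_1 = w_1/‖w_1‖ = (-3, 4, -4)/6.4031 = (-0.4685, 0.6247, -0.6247).
r_{12} = q_1·w_2 = 0.6247.
u_2 = w_2 − 0.6247·q_1 = (-3.7073, 1.6098, 4.3902).
r_{22} = ‖u_2‖ = 5.9674.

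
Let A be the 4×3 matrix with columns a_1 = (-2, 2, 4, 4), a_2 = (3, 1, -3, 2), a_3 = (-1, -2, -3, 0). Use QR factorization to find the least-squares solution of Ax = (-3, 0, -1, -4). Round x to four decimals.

x = (-0.4304, -0.7977, 0.2261)

a_1 = (-2, 2, 4, 4); ‖a_1‖ = 6.3246, so q_1 = (-0.3162, 0.3162, 0.6325, 0.6325).
q_1·a_2 = (-0.3162)·3 + 0.3162·1 + 0.6325·(-3) + 0.6325·2 = -1.2649.
u_2 = a_2 + 1.2649·q_1 = (2.6000, 1.4000, -2.2000, 2.8000).
‖u_2‖ = 4.6260, so q_2 = (0.5620, 0.3026, -0.4756, 0.6053).
q_1·a_3 = (-0.3162)·(-1) + 0.3162·(-2) + 0.6325·(-3) + 0.6325·0 = -2.2136; q_2·a_3 = 0.5620·(-1) + 0.3026·(-2) + (-0.4756)·(-3) + 0.6053·0 = 0.2594.
u_3 = a_3 + 2.2136·q_1 − 0.2594·q_2 = (-1.8458, -1.3785, -1.4766, 1.2430).
‖u_3‖ = 3.0054, so q_3 = (-0.6141, -0.4587, -0.4913, 0.4136).
Qᵀb = (-2.2136, -3.6316, 0.6795).
Back-substitute: x_3 = 0.6795/3.0054 = 0.2261.
x_2 = (-3.6316 − 0.2594·0.2261)/4.6260 = -0.7977.
x_1 = (-2.2136 + 1.2649·(-0.7977) + 2.2136·0.2261)/6.3246 = -0.4304.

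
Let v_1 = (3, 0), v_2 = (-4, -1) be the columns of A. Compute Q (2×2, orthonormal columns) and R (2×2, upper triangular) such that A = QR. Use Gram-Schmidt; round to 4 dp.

Q = [[1.0000, 0.0000], [0.0000, -1.0000]], R = [[3.0000, -4.0000], [0.0000, 1.0000]]

q_1 = v_1/‖v_1‖ = (3, 0)/3.0000 = (1.0000, 0.0000).
r_{12} = q_1·v_2 = -4.0000.
u_2 = v_2 + 4.0000·q_1 = (0.0000, -1.0000).
‖u_2‖ = 1.0000, so q_2 = (0.0000, -1.0000).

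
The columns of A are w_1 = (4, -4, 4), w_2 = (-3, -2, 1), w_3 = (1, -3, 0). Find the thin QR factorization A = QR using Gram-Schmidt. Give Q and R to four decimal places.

w_1 = (4, -4, 4); ‖w_1‖ = 6.9282, so e_1 = (0.5774, -0.5774, 0.5774).
e_1·w_2 = 0.5774·(-3) + (-0.5774)·(-2) + 0.5774·1 = 0.0000.
u_2 = w_2 + 0.0000·e_1 = (-3.0000, -2.0000, 1.0000).
‖u_2‖ = 3.7417, so e_2 = (-0.8018, -0.5345, 0.2673).
e_1·w_3 = 0.5774·1 + (-0.5774)·(-3) + 0.5774·0 = 2.3094; e_2·w_3 = (-0.8018)·1 + (-0.5345)·(-3) + 0.2673·0 = 0.8018.
u_3 = w_3 − 2.3094·e_1 − 0.8018·e_2 = (0.3095, -1.2381, -1.5476).
‖u_3‖ = 2.0059, so e_3 = (0.1543, -0.6172, -0.7715).

Q = [[0.5774, -0.8018, 0.1543], [-0.5774, -0.5345, -0.6172], [0.5774, 0.2673, -0.7715]], R = [[6.9282, 0.0000, 2.3094], [0.0000, 3.7417, 0.8018], [0.0000, 0.0000, 2.0059]]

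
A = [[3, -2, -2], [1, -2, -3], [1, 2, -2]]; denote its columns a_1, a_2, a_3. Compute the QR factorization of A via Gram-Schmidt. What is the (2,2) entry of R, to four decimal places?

r_{22} = 2.9542

e_1 = a_1/‖a_1‖ = (3, 1, 1)/3.3166 = (0.9045, 0.3015, 0.3015).
r_{12} = e_1·a_2 = -1.8091.
u_2 = a_2 + 1.8091·e_1 = (-0.3636, -1.4545, 2.5455).
r_{22} = ‖u_2‖ = 2.9542.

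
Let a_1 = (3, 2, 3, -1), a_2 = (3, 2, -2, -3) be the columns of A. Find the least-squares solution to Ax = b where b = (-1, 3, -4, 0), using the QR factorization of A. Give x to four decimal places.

x = (-0.6908, 0.6888)

q_1 = a_1/‖a_1‖ = (3, 2, 3, -1)/4.7958 = (0.6255, 0.4170, 0.6255, -0.2085).
r_{12} = q_1·a_2 = 2.0851.
u_2 = a_2 − 2.0851·q_1 = (1.6957, 1.1304, -3.3043, -2.5652).
‖u_2‖ = 4.6532, so q_2 = (0.3644, 0.2429, -0.7101, -0.5513).
Qᵀb = (-1.8766, 3.2049).
Back-substitute: x_2 = 3.2049/4.6532 = 0.6888.
x_1 = (-1.8766 − 2.0851·0.6888)/4.7958 = -0.6908.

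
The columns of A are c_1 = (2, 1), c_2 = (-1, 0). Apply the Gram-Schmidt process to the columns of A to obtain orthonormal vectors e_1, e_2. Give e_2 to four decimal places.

e_2 = (-0.4472, 0.8944)

e_1 = c_1/‖c_1‖ = (2, 1)/2.2361 = (0.8944, 0.4472).
r_{12} = e_1·c_2 = -0.8944.
u_2 = c_2 + 0.8944·e_1 = (-0.2000, 0.4000).
‖u_2‖ = 0.4472, so e_2 = (-0.4472, 0.8944).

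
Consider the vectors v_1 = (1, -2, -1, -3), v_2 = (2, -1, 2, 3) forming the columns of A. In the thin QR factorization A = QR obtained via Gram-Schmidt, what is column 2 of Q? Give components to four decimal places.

v_1 = (1, -2, -1, -3); ‖v_1‖ = 3.8730, so e_1 = (0.2582, -0.5164, -0.2582, -0.7746).
e_1·v_2 = 0.2582·2 + (-0.5164)·(-1) + (-0.2582)·2 + (-0.7746)·3 = -1.8074.
u_2 = v_2 + 1.8074·e_1 = (2.4667, -1.9333, 1.5333, 1.6000).
‖u_2‖ = 3.8384, so e_2 = (0.6426, -0.5037, 0.3995, 0.4168).

e_2 = (0.6426, -0.5037, 0.3995, 0.4168)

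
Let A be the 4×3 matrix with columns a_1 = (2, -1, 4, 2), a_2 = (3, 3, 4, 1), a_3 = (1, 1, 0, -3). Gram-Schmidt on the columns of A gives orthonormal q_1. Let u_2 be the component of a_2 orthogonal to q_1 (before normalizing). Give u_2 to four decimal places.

u_2 = (1.3200, 3.8400, 0.6400, -0.6800)

a_1 = (2, -1, 4, 2); ‖a_1‖ = 5.0000, so q_1 = (0.4000, -0.2000, 0.8000, 0.4000).
q_1·a_2 = 0.4000·3 + (-0.2000)·3 + 0.8000·4 + 0.4000·1 = 4.2000.
u_2 = a_2 − 4.2000·q_1 = (1.3200, 3.8400, 0.6400, -0.6800).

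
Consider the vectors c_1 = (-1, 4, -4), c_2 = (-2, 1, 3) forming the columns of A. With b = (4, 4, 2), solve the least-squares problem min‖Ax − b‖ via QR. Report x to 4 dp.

c_1 = (-1, 4, -4); ‖c_1‖ = 5.7446, so q_1 = (-0.1741, 0.6963, -0.6963).
q_1·c_2 = (-0.1741)·(-2) + 0.6963·1 + (-0.6963)·3 = -1.0445.
u_2 = c_2 + 1.0445·q_1 = (-2.1818, 1.7273, 2.2727).
‖u_2‖ = 3.5929, so q_2 = (-0.6073, 0.4807, 0.6326).
Qᵀb = (0.6963, 0.7591).
Back-substitute: x_2 = 0.7591/3.5929 = 0.2113.
x_1 = (0.6963 + 1.0445·0.2113)/5.7446 = 0.1596.

x = (0.1596, 0.2113)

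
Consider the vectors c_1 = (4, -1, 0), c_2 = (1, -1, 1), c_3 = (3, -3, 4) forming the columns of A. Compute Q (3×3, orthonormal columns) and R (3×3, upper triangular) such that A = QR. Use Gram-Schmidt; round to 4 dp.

q_1 = c_1/‖c_1‖ = (4, -1, 0)/4.1231 = (0.9701, -0.2425, 0.0000).
r_{12} = q_1·c_2 = 1.2127.
u_2 = c_2 − 1.2127·q_1 = (-0.1765, -0.7059, 1.0000).
‖u_2‖ = 1.2367, so q_2 = (-0.1427, -0.5708, 0.8086).
r_{13} = q_1·c_3 = 3.6380; r_{23} = q_2·c_3 = 4.5187.
u_3 = c_3 − 3.6380·q_1 − 4.5187·q_2 = (0.1154, 0.4615, 0.3462).
‖u_3‖ = 0.5883, so q_3 = (0.1961, 0.7845, 0.5883).

Q = [[0.9701, -0.1427, 0.1961], [-0.2425, -0.5708, 0.7845], [0.0000, 0.8086, 0.5883]], R = [[4.1231, 1.2127, 3.6380], [0.0000, 1.2367, 4.5187], [0.0000, 0.0000, 0.5883]]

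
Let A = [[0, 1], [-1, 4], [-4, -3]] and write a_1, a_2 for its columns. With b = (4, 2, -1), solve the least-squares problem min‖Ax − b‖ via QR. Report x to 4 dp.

e_1 = a_1/‖a_1‖ = (0, -1, -4)/4.1231 = (0.0000, -0.2425, -0.9701).
r_{12} = e_1·a_2 = 1.9403.
u_2 = a_2 − 1.9403·e_1 = (1.0000, 4.4706, -1.1176).
‖u_2‖ = 4.7154, so e_2 = (0.2121, 0.9481, -0.2370).
Qᵀb = (0.4851, 2.9815).
Back-substitute: x_2 = 2.9815/4.7154 = 0.6323.
x_1 = (0.4851 − 1.9403·0.6323)/4.1231 = -0.1799.

x = (-0.1799, 0.6323)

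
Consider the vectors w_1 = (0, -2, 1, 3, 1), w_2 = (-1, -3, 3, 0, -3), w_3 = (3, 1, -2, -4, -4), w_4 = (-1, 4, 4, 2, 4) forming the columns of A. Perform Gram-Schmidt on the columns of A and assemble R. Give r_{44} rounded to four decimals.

w_1 = (0, -2, 1, 3, 1); ‖w_1‖ = 3.8730, so e_1 = (0.0000, -0.5164, 0.2582, 0.7746, 0.2582).
e_1·w_2 = 0.0000·(-1) + (-0.5164)·(-3) + 0.2582·3 + 0.7746·0 + 0.2582·(-3) = 1.5492.
u_2 = w_2 − 1.5492·e_1 = (-1.0000, -2.2000, 2.6000, -1.2000, -3.4000).
‖u_2‖ = 5.0596, so e_2 = (-0.1976, -0.4348, 0.5139, -0.2372, -0.6720).
e_1·w_3 = 0.0000·3 + (-0.5164)·1 + 0.2582·(-2) + 0.7746·(-4) + 0.2582·(-4) = -5.1640; e_2·w_3 = (-0.1976)·3 + (-0.4348)·1 + 0.5139·(-2) + (-0.2372)·(-4) + (-0.6720)·(-4) = 1.5811.
u_3 = w_3 + 5.1640·e_1 − 1.5811·e_2 = (3.3125, -0.9792, -1.4792, 0.3750, -1.6042).
‖u_3‖ = 4.1028, so e_3 = (0.8074, -0.2387, -0.3605, 0.0914, -0.3910).
e_1·w_4 = 0.0000·(-1) + (-0.5164)·4 + 0.2582·4 + 0.7746·2 + 0.2582·4 = 1.5492; e_2·w_4 = (-0.1976)·(-1) + (-0.4348)·4 + 0.5139·4 + (-0.2372)·2 + (-0.6720)·4 = -2.6484; e_3·w_4 = 0.8074·(-1) + (-0.2387)·4 + (-0.3605)·4 + 0.0914·2 + (-0.3910)·4 = -4.5852.
u_4 = w_4 − 1.5492·e_1 + 2.6484·e_2 + 4.5852·e_3 = (2.1785, 2.5541, 3.3079, 0.5910, 0.0275).
r_{44} = ‖u_4‖ = 4.7499.

r_{44} = 4.7499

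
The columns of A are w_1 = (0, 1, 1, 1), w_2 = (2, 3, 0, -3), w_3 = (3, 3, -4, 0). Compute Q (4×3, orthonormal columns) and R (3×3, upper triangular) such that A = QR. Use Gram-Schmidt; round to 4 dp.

Q = [[0.0000, 0.4264, 0.3380], [0.5774, 0.6396, 0.2660], [0.5774, 0.0000, -0.7574], [0.5774, -0.6396, 0.4913]], R = [[1.7321, 0.0000, -0.5774], [0.0000, 4.6904, 3.1980], [0.0000, 0.0000, 4.8414]]

w_1 = (0, 1, 1, 1); ‖w_1‖ = 1.7321, so e_1 = (0.0000, 0.5774, 0.5774, 0.5774).
e_1·w_2 = 0.0000·2 + 0.5774·3 + 0.5774·0 + 0.5774·(-3) = 0.0000.
u_2 = w_2 − 0.0000·e_1 = (2.0000, 3.0000, 0.0000, -3.0000).
‖u_2‖ = 4.6904, so e_2 = (0.4264, 0.6396, 0.0000, -0.6396).
e_1·w_3 = 0.0000·3 + 0.5774·3 + 0.5774·(-4) + 0.5774·0 = -0.5774; e_2·w_3 = 0.4264·3 + 0.6396·3 + (0.0000)·(-4) + (-0.6396)·0 = 3.1980.
u_3 = w_3 + 0.5774·e_1 − 3.1980·e_2 = (1.6364, 1.2879, -3.6667, 2.3788).
‖u_3‖ = 4.8414, so e_3 = (0.3380, 0.2660, -0.7574, 0.4913).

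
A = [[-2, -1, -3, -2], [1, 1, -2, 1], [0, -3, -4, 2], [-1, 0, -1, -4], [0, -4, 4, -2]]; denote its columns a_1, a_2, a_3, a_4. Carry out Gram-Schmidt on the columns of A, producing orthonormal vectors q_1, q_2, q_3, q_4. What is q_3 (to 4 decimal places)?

q_3 = (-0.2091, -0.4275, -0.7289, -0.0092, 0.4921)

a_1 = (-2, 1, 0, -1, 0); ‖a_1‖ = 2.4495, so q_1 = (-0.8165, 0.4082, 0.0000, -0.4082, 0.0000).
q_1·a_2 = (-0.8165)·(-1) + 0.4082·1 + 0.0000·(-3) + (-0.4082)·0 + 0.0000·(-4) = 1.2247.
u_2 = a_2 − 1.2247·q_1 = (0.0000, 0.5000, -3.0000, 0.5000, -4.0000).
‖u_2‖ = 5.0498, so q_2 = (0.0000, 0.0990, -0.5941, 0.0990, -0.7921).
q_1·a_3 = (-0.8165)·(-3) + 0.4082·(-2) + 0.0000·(-4) + (-0.4082)·(-1) + 0.0000·4 = 2.0412; q_2·a_3 = 0.0000·(-3) + 0.0990·(-2) + (-0.5941)·(-4) + 0.0990·(-1) + (-0.7921)·4 = -1.0892.
u_3 = a_3 − 2.0412·q_1 + 1.0892·q_2 = (-1.3333, -2.7255, -4.6471, -0.0588, 3.1373).
‖u_3‖ = 6.3755, so q_3 = (-0.2091, -0.4275, -0.7289, -0.0092, 0.4921).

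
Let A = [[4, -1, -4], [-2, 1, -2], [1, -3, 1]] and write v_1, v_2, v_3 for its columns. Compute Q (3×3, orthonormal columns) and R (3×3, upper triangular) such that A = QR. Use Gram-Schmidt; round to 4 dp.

Q = [[0.8729, 0.2673, -0.4082], [-0.4364, 0.0535, -0.8981], [0.2182, -0.9621, -0.1633]], R = [[4.5826, -1.9640, -2.4004], [0.0000, 2.6726, -2.1381], [0.0000, 0.0000, 3.2660]]

e_1 = v_1/‖v_1‖ = (4, -2, 1)/4.5826 = (0.8729, -0.4364, 0.2182).
r_{12} = e_1·v_2 = -1.9640.
u_2 = v_2 + 1.9640·e_1 = (0.7143, 0.1429, -2.5714).
‖u_2‖ = 2.6726, so e_2 = (0.2673, 0.0535, -0.9621).
r_{13} = e_1·v_3 = -2.4004; r_{23} = e_2·v_3 = -2.1381.
u_3 = v_3 + 2.4004·e_1 + 2.1381·e_2 = (-1.3333, -2.9333, -0.5333).
‖u_3‖ = 3.2660, so e_3 = (-0.4082, -0.8981, -0.1633).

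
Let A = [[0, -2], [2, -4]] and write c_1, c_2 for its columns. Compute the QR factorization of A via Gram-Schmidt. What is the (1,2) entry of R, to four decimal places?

r_{12} = -4.0000

c_1 = (0, 2); ‖c_1‖ = 2.0000, so q_1 = (0.0000, 1.0000).
r_{12} = q_1·c_2 = -4.0000.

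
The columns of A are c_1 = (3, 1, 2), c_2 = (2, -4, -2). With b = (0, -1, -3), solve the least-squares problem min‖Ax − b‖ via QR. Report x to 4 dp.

c_1 = (3, 1, 2); ‖c_1‖ = 3.7417, so q_1 = (0.8018, 0.2673, 0.5345).
q_1·c_2 = 0.8018·2 + 0.2673·(-4) + 0.5345·(-2) = -0.5345.
u_2 = c_2 + 0.5345·q_1 = (2.4286, -3.8571, -1.7143).
‖u_2‖ = 4.8697, so q_2 = (0.4987, -0.7921, -0.3520).
Qᵀb = (-1.8708, 1.8482).
Back-substitute: x_2 = 1.8482/4.8697 = 0.3795.
x_1 = (-1.8708 + 0.5345·0.3795)/3.7417 = -0.4458.

x = (-0.4458, 0.3795)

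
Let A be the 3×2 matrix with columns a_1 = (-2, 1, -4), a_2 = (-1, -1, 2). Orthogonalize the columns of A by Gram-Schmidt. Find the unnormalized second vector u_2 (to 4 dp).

u_2 = (-1.6667, -0.6667, 0.6667)

a_1 = (-2, 1, -4); ‖a_1‖ = 4.5826, so e_1 = (-0.4364, 0.2182, -0.8729).
e_1·a_2 = (-0.4364)·(-1) + 0.2182·(-1) + (-0.8729)·2 = -1.5275.
u_2 = a_2 + 1.5275·e_1 = (-1.6667, -0.6667, 0.6667).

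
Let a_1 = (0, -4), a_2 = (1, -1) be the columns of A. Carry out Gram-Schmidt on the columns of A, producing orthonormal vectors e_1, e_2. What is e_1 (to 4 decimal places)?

e_1 = a_1/‖a_1‖ = (0, -4)/4.0000 = (0.0000, -1.0000).

e_1 = (0.0000, -1.0000)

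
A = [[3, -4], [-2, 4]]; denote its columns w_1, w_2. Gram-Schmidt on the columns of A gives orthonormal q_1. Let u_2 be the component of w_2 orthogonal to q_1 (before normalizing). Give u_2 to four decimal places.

u_2 = (0.6154, 0.9231)

w_1 = (3, -2); ‖w_1‖ = 3.6056, so q_1 = (0.8321, -0.5547).
q_1·w_2 = 0.8321·(-4) + (-0.5547)·4 = -5.5470.
u_2 = w_2 + 5.5470·q_1 = (0.6154, 0.9231).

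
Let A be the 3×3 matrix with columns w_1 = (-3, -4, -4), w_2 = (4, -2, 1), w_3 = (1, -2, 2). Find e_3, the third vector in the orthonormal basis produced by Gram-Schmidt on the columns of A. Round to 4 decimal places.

e_1 = w_1/‖w_1‖ = (-3, -4, -4)/6.4031 = (-0.4685, -0.6247, -0.6247).
r_{12} = e_1·w_2 = -1.2494.
u_2 = w_2 + 1.2494·e_1 = (3.4146, -2.7805, 0.2195).
‖u_2‖ = 4.4090, so e_2 = (0.7745, -0.6306, 0.0498).
r_{13} = e_1·w_3 = -0.4685; r_{23} = e_2·w_3 = 2.1353.
u_3 = w_3 + 0.4685·e_1 − 2.1353·e_2 = (-0.8733, -0.9460, 1.6010).
‖u_3‖ = 2.0545, so e_3 = (-0.4251, -0.4605, 0.7793).

e_3 = (-0.4251, -0.4605, 0.7793)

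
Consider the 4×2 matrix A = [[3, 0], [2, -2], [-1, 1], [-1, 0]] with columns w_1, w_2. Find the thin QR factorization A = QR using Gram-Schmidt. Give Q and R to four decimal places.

Q = [[0.7746, 0.5477], [0.5164, -0.7303], [-0.2582, 0.3651], [-0.2582, -0.1826]], R = [[3.8730, -1.2910], [0.0000, 1.8257]]

e_1 = w_1/‖w_1‖ = (3, 2, -1, -1)/3.8730 = (0.7746, 0.5164, -0.2582, -0.2582).
r_{12} = e_1·w_2 = -1.2910.
u_2 = w_2 + 1.2910·e_1 = (1.0000, -1.3333, 0.6667, -0.3333).
‖u_2‖ = 1.8257, so e_2 = (0.5477, -0.7303, 0.3651, -0.1826).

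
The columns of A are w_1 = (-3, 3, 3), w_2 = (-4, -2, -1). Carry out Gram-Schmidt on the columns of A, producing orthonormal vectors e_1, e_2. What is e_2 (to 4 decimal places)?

w_1 = (-3, 3, 3); ‖w_1‖ = 5.1962, so e_1 = (-0.5774, 0.5774, 0.5774).
e_1·w_2 = (-0.5774)·(-4) + 0.5774·(-2) + 0.5774·(-1) = 0.5774.
u_2 = w_2 − 0.5774·e_1 = (-3.6667, -2.3333, -1.3333).
‖u_2‖ = 4.5461, so e_2 = (-0.8066, -0.5133, -0.2933).

e_2 = (-0.8066, -0.5133, -0.2933)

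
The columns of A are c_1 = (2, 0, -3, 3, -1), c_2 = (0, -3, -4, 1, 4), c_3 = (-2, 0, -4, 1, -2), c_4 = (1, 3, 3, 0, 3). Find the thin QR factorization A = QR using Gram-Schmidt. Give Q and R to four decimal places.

Q = [[0.4170, -0.1578, -0.7322, -0.2030], [0.0000, -0.4949, 0.0544, 0.8233], [-0.6255, -0.4232, -0.5052, -0.0859], [0.6255, -0.0717, -0.1587, 0.2093], [-0.2085, 0.7388, -0.4248, 0.4793]], R = [[4.7958, 2.2937, 2.7107, -2.0851], [0.0000, 6.0613, 0.4591, -0.6958], [0.0000, 0.0000, 4.1763, -3.3591], [0.0000, 0.0000, 0.0000, 3.4474]]

q_1 = c_1/‖c_1‖ = (2, 0, -3, 3, -1)/4.7958 = (0.4170, 0.0000, -0.6255, 0.6255, -0.2085).
r_{12} = q_1·c_2 = 2.2937.
u_2 = c_2 − 2.2937·q_1 = (-0.9565, -3.0000, -2.5652, -0.4348, 4.4783).
‖u_2‖ = 6.0613, so q_2 = (-0.1578, -0.4949, -0.4232, -0.0717, 0.7388).
r_{13} = q_1·c_3 = 2.7107; r_{23} = q_2·c_3 = 0.4591.
u_3 = c_3 − 2.7107·q_1 − 0.4591·q_2 = (-3.0580, 0.2272, -2.1101, -0.6627, -1.7740).
‖u_3‖ = 4.1763, so q_3 = (-0.7322, 0.0544, -0.5052, -0.1587, -0.4248).
r_{14} = q_1·c_4 = -2.0851; r_{24} = q_2·c_4 = -0.6958; r_{34} = q_3·c_4 = -3.3591.
u_4 = c_4 + 2.0851·q_1 + 0.6958·q_2 + 3.3591·q_3 = (-0.6998, 2.8384, -0.2960, 0.7214, 1.6525).
‖u_4‖ = 3.4474, so q_4 = (-0.2030, 0.8233, -0.0859, 0.2093, 0.4793).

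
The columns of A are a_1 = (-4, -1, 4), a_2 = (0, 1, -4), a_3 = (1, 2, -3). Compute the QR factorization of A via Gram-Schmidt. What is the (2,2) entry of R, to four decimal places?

r_{22} = 2.8710

q_1 = a_1/‖a_1‖ = (-4, -1, 4)/5.7446 = (-0.6963, -0.1741, 0.6963).
r_{12} = q_1·a_2 = -2.9593.
u_2 = a_2 + 2.9593·q_1 = (-2.0606, 0.4848, -1.9394).
r_{22} = ‖u_2‖ = 2.8710.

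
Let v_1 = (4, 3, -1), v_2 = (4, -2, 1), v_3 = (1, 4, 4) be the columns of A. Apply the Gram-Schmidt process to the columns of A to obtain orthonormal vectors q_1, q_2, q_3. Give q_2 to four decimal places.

v_1 = (4, 3, -1); ‖v_1‖ = 5.0990, so q_1 = (0.7845, 0.5883, -0.1961).
q_1·v_2 = 0.7845·4 + 0.5883·(-2) + (-0.1961)·1 = 1.7650.
u_2 = v_2 − 1.7650·q_1 = (2.6154, -3.0385, 1.3462).
‖u_2‖ = 4.2290, so q_2 = (0.6184, -0.7185, 0.3183).

q_2 = (0.6184, -0.7185, 0.3183)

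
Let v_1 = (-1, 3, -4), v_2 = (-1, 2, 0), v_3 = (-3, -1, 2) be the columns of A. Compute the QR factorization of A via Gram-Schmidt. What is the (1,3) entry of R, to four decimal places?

r_{13} = -1.5689

v_1 = (-1, 3, -4); ‖v_1‖ = 5.0990, so e_1 = (-0.1961, 0.5883, -0.7845).
r_{13} = e_1·v_3 = -1.5689.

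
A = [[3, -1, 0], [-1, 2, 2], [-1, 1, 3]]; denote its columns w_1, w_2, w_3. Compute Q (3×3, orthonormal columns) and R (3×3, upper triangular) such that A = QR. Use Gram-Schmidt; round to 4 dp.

w_1 = (3, -1, -1); ‖w_1‖ = 3.3166, so e_1 = (0.9045, -0.3015, -0.3015).
e_1·w_2 = 0.9045·(-1) + (-0.3015)·2 + (-0.3015)·1 = -1.8091.
u_2 = w_2 + 1.8091·e_1 = (0.6364, 1.4545, 0.4545).
‖u_2‖ = 1.6514, so e_2 = (0.3853, 0.8808, 0.2752).
e_1·w_3 = 0.9045·0 + (-0.3015)·2 + (-0.3015)·3 = -1.5076; e_2·w_3 = 0.3853·0 + 0.8808·2 + 0.2752·3 = 2.5873.
u_3 = w_3 + 1.5076·e_1 − 2.5873·e_2 = (0.3667, -0.7333, 1.8333).
‖u_3‖ = 2.0083, so e_3 = (0.1826, -0.3651, 0.9129).

Q = [[0.9045, 0.3853, 0.1826], [-0.3015, 0.8808, -0.3651], [-0.3015, 0.2752, 0.9129]], R = [[3.3166, -1.8091, -1.5076], [0.0000, 1.6514, 2.5873], [0.0000, 0.0000, 2.0083]]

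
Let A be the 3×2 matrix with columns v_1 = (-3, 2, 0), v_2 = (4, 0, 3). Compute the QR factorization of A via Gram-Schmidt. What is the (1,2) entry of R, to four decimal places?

r_{12} = -3.3282

q_1 = v_1/‖v_1‖ = (-3, 2, 0)/3.6056 = (-0.8321, 0.5547, 0.0000).
r_{12} = q_1·v_2 = -3.3282.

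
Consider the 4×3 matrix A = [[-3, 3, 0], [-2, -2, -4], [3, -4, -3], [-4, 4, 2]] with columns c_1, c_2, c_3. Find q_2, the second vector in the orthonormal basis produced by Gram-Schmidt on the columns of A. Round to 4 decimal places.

q_2 = (0.0976, -0.9244, -0.3450, 0.1302)

c_1 = (-3, -2, 3, -4); ‖c_1‖ = 6.1644, so q_1 = (-0.4867, -0.3244, 0.4867, -0.6489).
q_1·c_2 = (-0.4867)·3 + (-0.3244)·(-2) + 0.4867·(-4) + (-0.6489)·4 = -5.3533.
u_2 = c_2 + 5.3533·q_1 = (0.3947, -3.7368, -1.3947, 0.5263).
‖u_2‖ = 4.0425, so q_2 = (0.0976, -0.9244, -0.3450, 0.1302).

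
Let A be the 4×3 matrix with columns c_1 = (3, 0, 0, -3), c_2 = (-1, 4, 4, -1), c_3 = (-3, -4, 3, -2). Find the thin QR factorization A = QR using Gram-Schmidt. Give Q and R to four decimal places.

e_1 = c_1/‖c_1‖ = (3, 0, 0, -3)/4.2426 = (0.7071, 0.0000, 0.0000, -0.7071).
r_{12} = e_1·c_2 = 0.0000.
u_2 = c_2 + 0.0000·e_1 = (-1.0000, 4.0000, 4.0000, -1.0000).
‖u_2‖ = 5.8310, so e_2 = (-0.1715, 0.6860, 0.6860, -0.1715).
r_{13} = e_1·c_3 = -0.7071; r_{23} = e_2·c_3 = 0.1715.
u_3 = c_3 + 0.7071·e_1 − 0.1715·e_2 = (-2.4706, -4.1176, 2.8824, -2.4706).
‖u_3‖ = 6.1213, so e_3 = (-0.4036, -0.6727, 0.4709, -0.4036).

Q = [[0.7071, -0.1715, -0.4036], [0.0000, 0.6860, -0.6727], [0.0000, 0.6860, 0.4709], [-0.7071, -0.1715, -0.4036]], R = [[4.2426, 0.0000, -0.7071], [0.0000, 5.8310, 0.1715], [0.0000, 0.0000, 6.1213]]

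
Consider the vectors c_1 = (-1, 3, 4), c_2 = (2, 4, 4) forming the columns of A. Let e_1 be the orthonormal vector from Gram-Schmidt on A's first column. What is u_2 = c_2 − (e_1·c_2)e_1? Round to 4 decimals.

u_2 = (3.0000, 1.0000, 0.0000)

c_1 = (-1, 3, 4); ‖c_1‖ = 5.0990, so e_1 = (-0.1961, 0.5883, 0.7845).
e_1·c_2 = (-0.1961)·2 + 0.5883·4 + 0.7845·4 = 5.0990.
u_2 = c_2 − 5.0990·e_1 = (3.0000, 1.0000, 0.0000).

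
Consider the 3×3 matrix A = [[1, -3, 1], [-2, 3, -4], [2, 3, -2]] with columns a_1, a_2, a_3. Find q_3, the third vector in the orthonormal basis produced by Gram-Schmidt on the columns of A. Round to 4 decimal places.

a_1 = (1, -2, 2); ‖a_1‖ = 3.0000, so q_1 = (0.3333, -0.6667, 0.6667).
q_1·a_2 = 0.3333·(-3) + (-0.6667)·3 + 0.6667·3 = -1.0000.
u_2 = a_2 + 1.0000·q_1 = (-2.6667, 2.3333, 3.6667).
‖u_2‖ = 5.0990, so q_2 = (-0.5230, 0.4576, 0.7191).
q_1·a_3 = 0.3333·1 + (-0.6667)·(-4) + 0.6667·(-2) = 1.6667; q_2·a_3 = (-0.5230)·1 + 0.4576·(-4) + 0.7191·(-2) = -3.7916.
u_3 = a_3 − 1.6667·q_1 + 3.7916·q_2 = (-1.5385, -1.1538, -0.3846).
‖u_3‖ = 1.9612, so q_3 = (-0.7845, -0.5883, -0.1961).

q_3 = (-0.7845, -0.5883, -0.1961)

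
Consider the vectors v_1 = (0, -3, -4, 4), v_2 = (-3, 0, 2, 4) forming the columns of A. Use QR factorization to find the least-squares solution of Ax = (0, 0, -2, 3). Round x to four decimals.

v_1 = (0, -3, -4, 4); ‖v_1‖ = 6.4031, so e_1 = (0.0000, -0.4685, -0.6247, 0.6247).
e_1·v_2 = 0.0000·(-3) + (-0.4685)·0 + (-0.6247)·2 + 0.6247·4 = 1.2494.
u_2 = v_2 − 1.2494·e_1 = (-3.0000, 0.5854, 2.7805, 3.2195).
‖u_2‖ = 5.2382, so e_2 = (-0.5727, 0.1117, 0.5308, 0.6146).
Qᵀb = (3.1235, 0.7822).
Back-substitute: x_2 = 0.7822/5.2382 = 0.1493.
x_1 = (3.1235 − 1.2494·0.1493)/6.4031 = 0.4587.

x = (0.4587, 0.1493)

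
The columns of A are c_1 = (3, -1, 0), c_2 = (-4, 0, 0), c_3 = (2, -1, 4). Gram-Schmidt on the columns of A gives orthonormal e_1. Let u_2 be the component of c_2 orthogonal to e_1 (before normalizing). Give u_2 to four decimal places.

e_1 = c_1/‖c_1‖ = (3, -1, 0)/3.1623 = (0.9487, -0.3162, 0.0000).
r_{12} = e_1·c_2 = -3.7947.
u_2 = c_2 + 3.7947·e_1 = (-0.4000, -1.2000, 0.0000).

u_2 = (-0.4000, -1.2000, 0.0000)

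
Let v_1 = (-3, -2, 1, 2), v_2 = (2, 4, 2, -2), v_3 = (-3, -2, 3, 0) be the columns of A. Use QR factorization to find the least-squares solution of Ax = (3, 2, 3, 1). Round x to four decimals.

v_1 = (-3, -2, 1, 2); ‖v_1‖ = 4.2426, so q_1 = (-0.7071, -0.4714, 0.2357, 0.4714).
q_1·v_2 = (-0.7071)·2 + (-0.4714)·4 + 0.2357·2 + 0.4714·(-2) = -3.7712.
u_2 = v_2 + 3.7712·q_1 = (-0.6667, 2.2222, 2.8889, -0.2222).
‖u_2‖ = 3.7118, so q_2 = (-0.1796, 0.5987, 0.7783, -0.0599).
q_1·v_3 = (-0.7071)·(-3) + (-0.4714)·(-2) + 0.2357·3 + 0.4714·0 = 3.7712; q_2·v_3 = (-0.1796)·(-3) + 0.5987·(-2) + 0.7783·3 + (-0.0599)·0 = 1.6763.
u_3 = v_3 − 3.7712·q_1 − 1.6763·q_2 = (-0.0323, -1.2258, 0.8065, -1.6774).
‖u_3‖ = 2.2288, so q_3 = (-0.0145, -0.5500, 0.3618, -0.7526).
Qᵀb = (-1.8856, 2.9336, -0.8105).
Back-substitute: x_3 = -0.8105/2.2288 = -0.3636.
x_2 = (2.9336 − 1.6763·(-0.3636))/3.7118 = 0.9545.
x_1 = (-1.8856 + 3.7712·0.9545 − 3.7712·(-0.3636))/4.2426 = 0.7273.

x = (0.7273, 0.9545, -0.3636)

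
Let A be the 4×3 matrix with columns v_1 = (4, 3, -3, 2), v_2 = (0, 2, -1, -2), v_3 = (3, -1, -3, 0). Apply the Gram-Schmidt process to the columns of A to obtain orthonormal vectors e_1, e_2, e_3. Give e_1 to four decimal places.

e_1 = (0.6489, 0.4867, -0.4867, 0.3244)

v_1 = (4, 3, -3, 2); ‖v_1‖ = 6.1644, so e_1 = (0.6489, 0.4867, -0.4867, 0.3244).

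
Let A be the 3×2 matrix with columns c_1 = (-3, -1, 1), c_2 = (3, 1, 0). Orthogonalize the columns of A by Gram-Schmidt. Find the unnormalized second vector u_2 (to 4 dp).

u_2 = (0.2727, 0.0909, 0.9091)

e_1 = c_1/‖c_1‖ = (-3, -1, 1)/3.3166 = (-0.9045, -0.3015, 0.3015).
r_{12} = e_1·c_2 = -3.0151.
u_2 = c_2 + 3.0151·e_1 = (0.2727, 0.0909, 0.9091).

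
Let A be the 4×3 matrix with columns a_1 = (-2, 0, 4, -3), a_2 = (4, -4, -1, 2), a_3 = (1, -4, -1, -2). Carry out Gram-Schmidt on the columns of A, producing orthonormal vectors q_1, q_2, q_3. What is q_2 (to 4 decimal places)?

q_2 = (0.5428, -0.7871, 0.2918, 0.0271)

a_1 = (-2, 0, 4, -3); ‖a_1‖ = 5.3852, so q_1 = (-0.3714, 0.0000, 0.7428, -0.5571).
q_1·a_2 = (-0.3714)·4 + 0.0000·(-4) + 0.7428·(-1) + (-0.5571)·2 = -3.3425.
u_2 = a_2 + 3.3425·q_1 = (2.7586, -4.0000, 1.4828, 0.1379).
‖u_2‖ = 5.0821, so q_2 = (0.5428, -0.7871, 0.2918, 0.0271).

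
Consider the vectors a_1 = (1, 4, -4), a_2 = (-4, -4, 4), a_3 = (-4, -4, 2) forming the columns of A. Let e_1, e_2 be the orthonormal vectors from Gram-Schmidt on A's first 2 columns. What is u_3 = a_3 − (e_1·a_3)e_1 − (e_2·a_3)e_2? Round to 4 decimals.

u_3 = (0.0000, -1.0000, -1.0000)

a_1 = (1, 4, -4); ‖a_1‖ = 5.7446, so e_1 = (0.1741, 0.6963, -0.6963).
e_1·a_2 = 0.1741·(-4) + 0.6963·(-4) + (-0.6963)·4 = -6.2668.
u_2 = a_2 + 6.2668·e_1 = (-2.9091, 0.3636, -0.3636).
‖u_2‖ = 2.9542, so e_2 = (-0.9847, 0.1231, -0.1231).
e_1·a_3 = 0.1741·(-4) + 0.6963·(-4) + (-0.6963)·2 = -4.8742; e_2·a_3 = (-0.9847)·(-4) + 0.1231·(-4) + (-0.1231)·2 = 3.2004.
u_3 = a_3 + 4.8742·e_1 − 3.2004·e_2 = (0.0000, -1.0000, -1.0000).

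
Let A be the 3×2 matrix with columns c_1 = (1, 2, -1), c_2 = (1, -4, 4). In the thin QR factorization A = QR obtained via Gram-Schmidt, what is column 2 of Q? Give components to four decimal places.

e_2 = (0.7909, -0.0930, 0.6048)

e_1 = c_1/‖c_1‖ = (1, 2, -1)/2.4495 = (0.4082, 0.8165, -0.4082).
r_{12} = e_1·c_2 = -4.4907.
u_2 = c_2 + 4.4907·e_1 = (2.8333, -0.3333, 2.1667).
‖u_2‖ = 3.5824, so e_2 = (0.7909, -0.0930, 0.6048).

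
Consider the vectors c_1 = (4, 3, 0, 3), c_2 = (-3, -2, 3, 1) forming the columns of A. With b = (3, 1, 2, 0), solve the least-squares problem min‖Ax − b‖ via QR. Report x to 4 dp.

x = (0.4847, 0.0987)

c_1 = (4, 3, 0, 3); ‖c_1‖ = 5.8310, so e_1 = (0.6860, 0.5145, 0.0000, 0.5145).
e_1·c_2 = 0.6860·(-3) + 0.5145·(-2) + 0.0000·3 + 0.5145·1 = -2.5725.
u_2 = c_2 + 2.5725·e_1 = (-1.2353, -0.6765, 3.0000, 2.3235).
‖u_2‖ = 4.0475, so e_2 = (-0.3052, -0.1671, 0.7412, 0.5741).
Qᵀb = (2.5725, 0.3997).
Back-substitute: x_2 = 0.3997/4.0475 = 0.0987.
x_1 = (2.5725 + 2.5725·0.0987)/5.8310 = 0.4847.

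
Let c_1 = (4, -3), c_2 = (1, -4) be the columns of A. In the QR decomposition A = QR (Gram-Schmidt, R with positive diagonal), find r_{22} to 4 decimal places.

r_{22} = 2.6000

c_1 = (4, -3); ‖c_1‖ = 5.0000, so e_1 = (0.8000, -0.6000).
e_1·c_2 = 0.8000·1 + (-0.6000)·(-4) = 3.2000.
u_2 = c_2 − 3.2000·e_1 = (-1.5600, -2.0800).
r_{22} = ‖u_2‖ = 2.6000.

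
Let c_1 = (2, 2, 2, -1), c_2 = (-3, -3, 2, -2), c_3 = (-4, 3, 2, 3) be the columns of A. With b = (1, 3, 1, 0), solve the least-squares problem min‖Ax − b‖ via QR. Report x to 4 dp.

x = (0.6760, -0.2366, 0.2082)

c_1 = (2, 2, 2, -1); ‖c_1‖ = 3.6056, so q_1 = (0.5547, 0.5547, 0.5547, -0.2774).
q_1·c_2 = 0.5547·(-3) + 0.5547·(-3) + 0.5547·2 + (-0.2774)·(-2) = -1.6641.
u_2 = c_2 + 1.6641·q_1 = (-2.0769, -2.0769, 2.9231, -2.4615).
‖u_2‖ = 4.8198, so q_2 = (-0.4309, -0.4309, 0.6065, -0.5107).
q_1·c_3 = 0.5547·(-4) + 0.5547·3 + 0.5547·2 + (-0.2774)·3 = -0.2774; q_2·c_3 = (-0.4309)·(-4) + (-0.4309)·3 + 0.6065·2 + (-0.5107)·3 = 0.1117.
u_3 = c_3 + 0.2774·q_1 − 0.1117·q_2 = (-3.7980, 3.2020, 2.0861, 2.9801).
‖u_3‖ = 6.1572, so q_3 = (-0.6168, 0.5200, 0.3388, 0.4840).
Qᵀb = (2.7735, -1.1172, 1.2821).
Back-substitute: x_3 = 1.2821/6.1572 = 0.2082.
x_2 = (-1.1172 − 0.1117·0.2082)/4.8198 = -0.2366.
x_1 = (2.7735 + 1.6641·(-0.2366) + 0.2774·0.2082)/3.6056 = 0.6760.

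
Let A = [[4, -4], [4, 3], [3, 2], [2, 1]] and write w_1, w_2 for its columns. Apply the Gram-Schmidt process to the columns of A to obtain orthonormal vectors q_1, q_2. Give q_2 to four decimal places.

w_1 = (4, 4, 3, 2); ‖w_1‖ = 6.7082, so q_1 = (0.5963, 0.5963, 0.4472, 0.2981).
q_1·w_2 = 0.5963·(-4) + 0.5963·3 + 0.4472·2 + 0.2981·1 = 0.5963.
u_2 = w_2 − 0.5963·q_1 = (-4.3556, 2.6444, 1.7333, 0.8222).
‖u_2‖ = 5.4447, so q_2 = (-0.8000, 0.4857, 0.3184, 0.1510).

q_2 = (-0.8000, 0.4857, 0.3184, 0.1510)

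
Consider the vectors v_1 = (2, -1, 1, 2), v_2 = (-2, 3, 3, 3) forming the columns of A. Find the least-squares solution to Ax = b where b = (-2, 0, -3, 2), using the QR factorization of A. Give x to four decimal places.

v_1 = (2, -1, 1, 2); ‖v_1‖ = 3.1623, so q_1 = (0.6325, -0.3162, 0.3162, 0.6325).
q_1·v_2 = 0.6325·(-2) + (-0.3162)·3 + 0.3162·3 + 0.6325·3 = 0.6325.
u_2 = v_2 − 0.6325·q_1 = (-2.4000, 3.2000, 2.8000, 2.6000).
‖u_2‖ = 5.5317, so q_2 = (-0.4339, 0.5785, 0.5062, 0.4700).
Qᵀb = (-0.9487, 0.2892).
Back-substitute: x_2 = 0.2892/5.5317 = 0.0523.
x_1 = (-0.9487 − 0.6325·0.0523)/3.1623 = -0.3105.

x = (-0.3105, 0.0523)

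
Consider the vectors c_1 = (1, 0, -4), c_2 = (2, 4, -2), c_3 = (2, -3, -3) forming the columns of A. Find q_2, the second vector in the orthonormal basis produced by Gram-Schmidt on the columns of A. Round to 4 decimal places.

q_2 = (0.3317, 0.9397, 0.0829)

c_1 = (1, 0, -4); ‖c_1‖ = 4.1231, so q_1 = (0.2425, 0.0000, -0.9701).
q_1·c_2 = 0.2425·2 + 0.0000·4 + (-0.9701)·(-2) = 2.4254.
u_2 = c_2 − 2.4254·q_1 = (1.4118, 4.0000, 0.3529).
‖u_2‖ = 4.2565, so q_2 = (0.3317, 0.9397, 0.0829).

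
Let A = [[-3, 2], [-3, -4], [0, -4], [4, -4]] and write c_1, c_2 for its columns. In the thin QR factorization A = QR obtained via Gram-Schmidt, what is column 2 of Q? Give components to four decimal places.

q_2 = (0.1596, -0.6971, -0.5711, -0.4031)

q_1 = c_1/‖c_1‖ = (-3, -3, 0, 4)/5.8310 = (-0.5145, -0.5145, 0.0000, 0.6860).
r_{12} = q_1·c_2 = -1.7150.
u_2 = c_2 + 1.7150·q_1 = (1.1176, -4.8824, -4.0000, -2.8235).
‖u_2‖ = 7.0042, so q_2 = (0.1596, -0.6971, -0.5711, -0.4031).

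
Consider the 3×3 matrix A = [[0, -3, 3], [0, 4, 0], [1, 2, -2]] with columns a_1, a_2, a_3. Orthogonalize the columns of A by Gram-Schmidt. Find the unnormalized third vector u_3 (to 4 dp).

u_3 = (1.9200, 1.4400, 0.0000)

a_1 = (0, 0, 1); ‖a_1‖ = 1.0000, so q_1 = (0.0000, 0.0000, 1.0000).
q_1·a_2 = 0.0000·(-3) + 0.0000·4 + 1.0000·2 = 2.0000.
u_2 = a_2 − 2.0000·q_1 = (-3.0000, 4.0000, 0.0000).
‖u_2‖ = 5.0000, so q_2 = (-0.6000, 0.8000, 0.0000).
q_1·a_3 = 0.0000·3 + 0.0000·0 + 1.0000·(-2) = -2.0000; q_2·a_3 = (-0.6000)·3 + 0.8000·0 + 0.0000·(-2) = -1.8000.
u_3 = a_3 + 2.0000·q_1 + 1.8000·q_2 = (1.9200, 1.4400, 0.0000).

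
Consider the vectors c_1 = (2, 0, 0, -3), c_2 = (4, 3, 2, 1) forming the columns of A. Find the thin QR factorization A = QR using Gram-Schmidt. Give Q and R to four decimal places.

Q = [[0.5547, 0.6097], [0.0000, 0.5662], [0.0000, 0.3774], [-0.8321, 0.4065]], R = [[3.6056, 1.3868], [0.0000, 5.2988]]

e_1 = c_1/‖c_1‖ = (2, 0, 0, -3)/3.6056 = (0.5547, 0.0000, 0.0000, -0.8321).
r_{12} = e_1·c_2 = 1.3868.
u_2 = c_2 − 1.3868·e_1 = (3.2308, 3.0000, 2.0000, 2.1538).
‖u_2‖ = 5.2988, so e_2 = (0.6097, 0.5662, 0.3774, 0.4065).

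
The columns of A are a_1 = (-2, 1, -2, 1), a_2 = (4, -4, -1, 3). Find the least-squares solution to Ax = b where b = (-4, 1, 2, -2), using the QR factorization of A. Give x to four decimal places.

e_1 = a_1/‖a_1‖ = (-2, 1, -2, 1)/3.1623 = (-0.6325, 0.3162, -0.6325, 0.3162).
r_{12} = e_1·a_2 = -2.2136.
u_2 = a_2 + 2.2136·e_1 = (2.6000, -3.3000, -2.4000, 3.7000).
‖u_2‖ = 6.0910, so e_2 = (0.4269, -0.5418, -0.3940, 0.6075).
Qᵀb = (0.9487, -4.2522).
Back-substitute: x_2 = -4.2522/6.0910 = -0.6981.
x_1 = (0.9487 + 2.2136·(-0.6981))/3.1623 = -0.1887.

x = (-0.1887, -0.6981)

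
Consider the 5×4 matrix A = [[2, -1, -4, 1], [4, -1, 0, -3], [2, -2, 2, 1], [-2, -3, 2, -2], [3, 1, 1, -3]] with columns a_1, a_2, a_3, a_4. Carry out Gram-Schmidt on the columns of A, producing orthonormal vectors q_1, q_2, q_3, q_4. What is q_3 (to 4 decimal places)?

q_1 = a_1/‖a_1‖ = (2, 4, 2, -2, 3)/6.0828 = (0.3288, 0.6576, 0.3288, -0.3288, 0.4932).
r_{12} = q_1·a_2 = -0.1644.
u_2 = a_2 + 0.1644·q_1 = (-0.9459, -0.8919, -1.9459, -3.0541, 1.0811).
‖u_2‖ = 3.9966, so q_2 = (-0.2367, -0.2232, -0.4869, -0.7642, 0.2705).
r_{13} = q_1·a_3 = -0.8220; r_{23} = q_2·a_3 = -1.2849.
u_3 = a_3 + 0.8220·q_1 + 1.2849·q_2 = (-4.0338, 0.2538, 1.6447, 0.7479, 1.7530).
‖u_3‖ = 4.7617, so q_3 = (-0.8471, 0.0533, 0.3454, 0.1571, 0.3681).

q_3 = (-0.8471, 0.0533, 0.3454, 0.1571, 0.3681)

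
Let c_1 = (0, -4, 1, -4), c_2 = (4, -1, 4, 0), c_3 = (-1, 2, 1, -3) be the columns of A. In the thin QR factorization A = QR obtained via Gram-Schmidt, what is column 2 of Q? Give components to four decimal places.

e_2 = (0.7177, -0.0054, 0.6742, 0.1740)

e_1 = c_1/‖c_1‖ = (0, -4, 1, -4)/5.7446 = (0.0000, -0.6963, 0.1741, -0.6963).
r_{12} = e_1·c_2 = 1.3926.
u_2 = c_2 − 1.3926·e_1 = (4.0000, -0.0303, 3.7576, 0.9697).
‖u_2‖ = 5.5732, so e_2 = (0.7177, -0.0054, 0.6742, 0.1740).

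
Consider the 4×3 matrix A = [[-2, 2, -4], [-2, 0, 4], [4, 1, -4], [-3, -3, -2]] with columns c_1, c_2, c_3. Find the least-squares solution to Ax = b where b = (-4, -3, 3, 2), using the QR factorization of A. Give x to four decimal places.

x = (0.9449, -1.4878, -0.2207)

e_1 = c_1/‖c_1‖ = (-2, -2, 4, -3)/5.7446 = (-0.3482, -0.3482, 0.6963, -0.5222).
r_{12} = e_1·c_2 = 1.5667.
u_2 = c_2 − 1.5667·e_1 = (2.5455, 0.5455, -0.0909, -2.1818).
‖u_2‖ = 3.3979, so e_2 = (0.7491, 0.1605, -0.0268, -0.6421).
r_{13} = e_1·c_3 = -1.7408; r_{23} = e_2·c_3 = -0.9632.
u_3 = c_3 + 1.7408·e_1 + 0.9632·e_2 = (-3.8845, 3.5486, -2.8136, -3.5276).
‖u_3‖ = 6.9312, so e_3 = (-0.5604, 0.5120, -0.4059, -0.5089).
Qᵀb = (3.4816, -4.8426, -1.5298).
Back-substitute: x_3 = -1.5298/6.9312 = -0.2207.
x_2 = (-4.8426 + 0.9632·(-0.2207))/3.3979 = -1.4878.
x_1 = (3.4816 − 1.5667·(-1.4878) + 1.7408·(-0.2207))/5.7446 = 0.9449.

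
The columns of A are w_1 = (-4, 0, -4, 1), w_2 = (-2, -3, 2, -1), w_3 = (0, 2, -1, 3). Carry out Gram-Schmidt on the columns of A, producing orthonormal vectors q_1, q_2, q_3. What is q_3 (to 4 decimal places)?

w_1 = (-4, 0, -4, 1); ‖w_1‖ = 5.7446, so q_1 = (-0.6963, 0.0000, -0.6963, 0.1741).
q_1·w_2 = (-0.6963)·(-2) + 0.0000·(-3) + (-0.6963)·2 + 0.1741·(-1) = -0.1741.
u_2 = w_2 + 0.1741·q_1 = (-2.1212, -3.0000, 1.8788, -0.9697).
‖u_2‖ = 4.2391, so q_2 = (-0.5004, -0.7077, 0.4432, -0.2288).
q_1·w_3 = (-0.6963)·0 + 0.0000·2 + (-0.6963)·(-1) + 0.1741·3 = 1.2185; q_2·w_3 = (-0.5004)·0 + (-0.7077)·2 + 0.4432·(-1) + (-0.2288)·3 = -2.5449.
u_3 = w_3 − 1.2185·q_1 + 2.5449·q_2 = (-0.4250, 0.1990, 0.9764, 2.2057).
‖u_3‖ = 2.4574, so q_3 = (-0.1729, 0.0810, 0.3973, 0.8976).

q_3 = (-0.1729, 0.0810, 0.3973, 0.8976)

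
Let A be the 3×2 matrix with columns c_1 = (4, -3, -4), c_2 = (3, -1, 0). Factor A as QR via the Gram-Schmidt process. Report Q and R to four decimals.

Q = [[0.6247, 0.7234], [-0.4685, 0.0459], [-0.6247, 0.6889]], R = [[6.4031, 2.3426], [0.0000, 2.1242]]

c_1 = (4, -3, -4); ‖c_1‖ = 6.4031, so q_1 = (0.6247, -0.4685, -0.6247).
q_1·c_2 = 0.6247·3 + (-0.4685)·(-1) + (-0.6247)·0 = 2.3426.
u_2 = c_2 − 2.3426·q_1 = (1.5366, 0.0976, 1.4634).
‖u_2‖ = 2.1242, so q_2 = (0.7234, 0.0459, 0.6889).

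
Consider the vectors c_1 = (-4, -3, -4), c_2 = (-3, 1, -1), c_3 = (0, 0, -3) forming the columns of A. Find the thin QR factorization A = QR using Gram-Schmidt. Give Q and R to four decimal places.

Q = [[-0.6247, -0.6603, 0.4168], [-0.4685, 0.7440, 0.4764], [-0.6247, 0.1023, -0.7741]], R = [[6.4031, 2.0303, 1.8741], [0.0000, 2.6226, -0.3069], [0.0000, 0.0000, 2.3224]]

c_1 = (-4, -3, -4); ‖c_1‖ = 6.4031, so e_1 = (-0.6247, -0.4685, -0.6247).
e_1·c_2 = (-0.6247)·(-3) + (-0.4685)·1 + (-0.6247)·(-1) = 2.0303.
u_2 = c_2 − 2.0303·e_1 = (-1.7317, 1.9512, 0.2683).
‖u_2‖ = 2.6226, so e_2 = (-0.6603, 0.7440, 0.1023).
e_1·c_3 = (-0.6247)·0 + (-0.4685)·0 + (-0.6247)·(-3) = 1.8741; e_2·c_3 = (-0.6603)·0 + 0.7440·0 + 0.1023·(-3) = -0.3069.
u_3 = c_3 − 1.8741·e_1 + 0.3069·e_2 = (0.9681, 1.1064, -1.7979).
‖u_3‖ = 2.3224, so e_3 = (0.4168, 0.4764, -0.7741).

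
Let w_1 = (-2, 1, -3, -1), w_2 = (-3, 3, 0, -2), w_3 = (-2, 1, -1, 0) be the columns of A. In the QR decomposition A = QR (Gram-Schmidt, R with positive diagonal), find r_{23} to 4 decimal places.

e_1 = w_1/‖w_1‖ = (-2, 1, -3, -1)/3.8730 = (-0.5164, 0.2582, -0.7746, -0.2582).
r_{12} = e_1·w_2 = 2.8402.
u_2 = w_2 − 2.8402·e_1 = (-1.5333, 2.2667, 2.2000, -1.2667).
‖u_2‖ = 3.7327, so e_2 = (-0.4108, 0.6072, 0.5894, -0.3393).
r_{23} = e_2·w_3 = 0.8394.

r_{23} = 0.8394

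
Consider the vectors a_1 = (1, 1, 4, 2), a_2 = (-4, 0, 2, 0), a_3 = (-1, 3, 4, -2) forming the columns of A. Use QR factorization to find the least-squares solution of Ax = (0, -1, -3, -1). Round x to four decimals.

q_1 = a_1/‖a_1‖ = (1, 1, 4, 2)/4.6904 = (0.2132, 0.2132, 0.8528, 0.4264).
r_{12} = q_1·a_2 = 0.8528.
u_2 = a_2 − 0.8528·q_1 = (-4.1818, -0.1818, 1.2727, -0.3636).
‖u_2‖ = 4.3901, so q_2 = (-0.9526, -0.0414, 0.2899, -0.0828).
r_{13} = q_1·a_3 = 2.9848; r_{23} = q_2·a_3 = 2.1536.
u_3 = a_3 − 2.9848·q_1 − 2.1536·q_2 = (0.4151, 2.4528, 0.8302, -3.0943).
‖u_3‖ = 4.0562, so q_3 = (0.1023, 0.6047, 0.2047, -0.7629).
Qᵀb = (-3.1980, -0.7455, -0.4559).
Back-substitute: x_3 = -0.4559/4.0562 = -0.1124.
x_2 = (-0.7455 − 2.1536·(-0.1124))/4.3901 = -0.1147.
x_1 = (-3.1980 − 0.8528·(-0.1147) − 2.9848·(-0.1124))/4.6904 = -0.5894.

x = (-0.5894, -0.1147, -0.1124)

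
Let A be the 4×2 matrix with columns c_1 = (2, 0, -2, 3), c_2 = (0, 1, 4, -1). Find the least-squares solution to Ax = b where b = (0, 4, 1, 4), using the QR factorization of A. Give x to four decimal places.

x = (1.2108, 0.9622)

c_1 = (2, 0, -2, 3); ‖c_1‖ = 4.1231, so e_1 = (0.4851, 0.0000, -0.4851, 0.7276).
e_1·c_2 = 0.4851·0 + 0.0000·1 + (-0.4851)·4 + 0.7276·(-1) = -2.6679.
u_2 = c_2 + 2.6679·e_1 = (1.2941, 1.0000, 2.7059, 0.9412).
‖u_2‖ = 3.2988, so e_2 = (0.3923, 0.3031, 0.8203, 0.2853).
Qᵀb = (2.4254, 3.1740).
Back-substitute: x_2 = 3.1740/3.2988 = 0.9622.
x_1 = (2.4254 + 2.6679·0.9622)/4.1231 = 1.2108.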